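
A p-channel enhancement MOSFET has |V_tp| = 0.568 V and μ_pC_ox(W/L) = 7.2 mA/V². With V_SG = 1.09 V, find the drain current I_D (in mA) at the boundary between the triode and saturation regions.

I_D = 0.981 mA

At the boundary V_SD = V_ov = V_SG − |V_tp| = 1.09 − 0.568 = 0.522 V.
I_D = ½ k_p V_ov² = 0.5 × 7.2 × 0.522² = 0.981 mA.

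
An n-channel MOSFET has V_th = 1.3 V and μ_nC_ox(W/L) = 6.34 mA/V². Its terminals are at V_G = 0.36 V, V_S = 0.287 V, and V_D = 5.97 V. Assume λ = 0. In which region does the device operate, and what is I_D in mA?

Cutoff; I_D = 0 mA

V_GS = V_G − V_S = 0.36 − 0.287 = 0.073 V; V_DS = V_D − V_S = 5.97 − 0.287 = 5.68 V.
V_GS = 0.073 V < V_th = 1.3 V, so the transistor is in cutoff.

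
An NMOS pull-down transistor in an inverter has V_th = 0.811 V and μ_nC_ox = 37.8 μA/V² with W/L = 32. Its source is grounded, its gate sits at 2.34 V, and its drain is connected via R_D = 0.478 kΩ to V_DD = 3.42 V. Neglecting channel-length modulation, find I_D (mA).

V_GS = V_G = 2.34 V, so V_ov = 2.34 − 0.811 = 1.53 V.
k_n = μ_nC_ox · (W/L) = 1.21 mA/V².
Assume saturation: I_D = ½ k_n V_ov² = 0.5 × 1.21 × 1.53² = 1.41 mA, giving V_DS = V_DD − I_D R_D = 3.42 − 1.41 × 0.478 = 2.74 V.
V_DS = 2.74 V ≥ V_ov = 1.53 V, confirming saturation.

I_D = 1.41 mA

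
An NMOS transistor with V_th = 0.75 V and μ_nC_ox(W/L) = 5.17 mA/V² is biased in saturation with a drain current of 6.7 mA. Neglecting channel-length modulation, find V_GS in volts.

V_GS = 2.36 V

In saturation I_D = ½ k_n (V_GS − V_th)², so V_GS − V_th = √(2 I_D / k_n) = √(2 × 6.7 / 5.17) = 1.61 V.
V_GS = 0.75 + 1.61 = 2.36 V.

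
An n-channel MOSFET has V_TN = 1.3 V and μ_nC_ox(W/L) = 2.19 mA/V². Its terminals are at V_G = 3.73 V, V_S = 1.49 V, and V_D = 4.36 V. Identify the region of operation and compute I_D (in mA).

Saturation; I_D = 0.968 mA

V_GS = V_G − V_S = 3.73 − 1.49 = 2.24 V; V_DS = V_D − V_S = 4.36 − 1.49 = 2.87 V.
V_ov = V_GS − V_TN = 2.24 − 1.3 = 0.94 V.
Since V_DS = 2.87 V ≥ V_ov = 0.94 V, the device is in saturation.
I_D = ½ k_n V_ov² = 0.5 × 2.19 × 0.94² = 0.968 mA.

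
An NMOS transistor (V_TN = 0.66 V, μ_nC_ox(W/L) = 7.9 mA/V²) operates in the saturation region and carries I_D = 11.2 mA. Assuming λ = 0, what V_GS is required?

In saturation I_D = ½ k_n (V_GS − V_TN)², so V_GS − V_TN = √(2 I_D / k_n) = √(2 × 11.2 / 7.9) = 1.68 V.
V_GS = 0.66 + 1.68 = 2.34 V.

V_GS = 2.34 V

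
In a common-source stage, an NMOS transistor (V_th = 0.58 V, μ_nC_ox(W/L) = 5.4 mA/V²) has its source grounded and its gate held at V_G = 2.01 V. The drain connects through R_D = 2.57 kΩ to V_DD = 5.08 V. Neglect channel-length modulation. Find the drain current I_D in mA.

I_D = 1.87 mA

V_GS = V_G = 2.01 V, so V_ov = 2.01 − 0.58 = 1.43 V.
Assume saturation: I_D = ½ k_n V_ov² = 0.5 × 5.4 × 1.43² = 5.52 mA, giving V_DS = V_DD − I_D R_D = 5.08 − 5.52 × 2.57 = -9.11 V.
But -9.11 V < V_ov = 1.43 V, so the device is actually in triode.
In triode I_D = k_n[V_ov V_DS − ½ V_DS²] and I_D = (V_DD − V_DS)/R_D. Equating: 6.94 V_DS² − 20.85 V_DS + 5.08 = 0, giving V_DS = 0.268 V (the root below V_ov).
I_D = (5.08 − 0.268) / 2.57 = 1.87 mA.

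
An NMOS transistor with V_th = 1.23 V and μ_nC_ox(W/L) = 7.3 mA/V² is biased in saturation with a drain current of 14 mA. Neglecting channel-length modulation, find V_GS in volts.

In saturation I_D = ½ k_n (V_GS − V_th)², so V_GS − V_th = √(2 I_D / k_n) = √(2 × 14 / 7.3) = 1.96 V.
V_GS = 1.23 + 1.96 = 3.19 V.

V_GS = 3.19 V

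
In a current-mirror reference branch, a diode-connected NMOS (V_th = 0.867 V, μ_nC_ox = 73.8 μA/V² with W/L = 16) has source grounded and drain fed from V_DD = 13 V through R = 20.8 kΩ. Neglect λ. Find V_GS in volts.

With gate tied to drain, V_GS = V_DS ≥ V_GS − V_th, so the device is in saturation.
k_n = μ_nC_ox · (W/L) = 1.181 mA/V².
KCL at the drain: ½ k_n (V_GS − V_th)² = (V_DD − V_GS)/R.
Let x = V_GS − 0.867. Then 12.3 x² + x − 12.13 = 0, giving x = 0.954 V (positive root), so V_GS = 1.82 V.
I_D = (V_DD − V_GS)/R = (13 − 1.82) / 20.8 = 0.537 mA.

V_GS = 1.82 V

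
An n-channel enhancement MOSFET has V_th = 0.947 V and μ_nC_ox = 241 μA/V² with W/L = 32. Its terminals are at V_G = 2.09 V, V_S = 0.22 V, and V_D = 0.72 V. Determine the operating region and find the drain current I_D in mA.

V_GS = V_G − V_S = 2.09 − 0.22 = 1.87 V; V_DS = V_D − V_S = 0.72 − 0.22 = 0.5 V.
k_n = μ_nC_ox · (W/L) = 7.712 mA/V².
V_ov = V_GS − V_th = 1.87 − 0.947 = 0.923 V.
Since V_DS = 0.5 V < V_ov = 0.923 V, the device is in the triode region.
I_D = k_n [V_ov · V_DS − ½ V_DS²] = 7.712 × [0.923 × 0.5 − 0.5 × 0.5²] = 2.6 mA.

Triode; I_D = 2.60 mA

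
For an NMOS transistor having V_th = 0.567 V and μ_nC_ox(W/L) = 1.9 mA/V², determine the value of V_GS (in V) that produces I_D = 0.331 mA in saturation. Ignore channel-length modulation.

V_GS = 1.16 V

In saturation I_D = ½ k_n (V_GS − V_th)², so V_GS − V_th = √(2 I_D / k_n) = √(2 × 0.331 / 1.9) = 0.59 V.
V_GS = 0.567 + 0.59 = 1.16 V.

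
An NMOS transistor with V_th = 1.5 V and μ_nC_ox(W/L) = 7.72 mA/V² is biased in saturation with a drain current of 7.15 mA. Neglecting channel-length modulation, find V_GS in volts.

In saturation I_D = ½ k_n (V_GS − V_th)², so V_GS − V_th = √(2 I_D / k_n) = √(2 × 7.15 / 7.72) = 1.36 V.
V_GS = 1.5 + 1.36 = 2.86 V.

V_GS = 2.86 V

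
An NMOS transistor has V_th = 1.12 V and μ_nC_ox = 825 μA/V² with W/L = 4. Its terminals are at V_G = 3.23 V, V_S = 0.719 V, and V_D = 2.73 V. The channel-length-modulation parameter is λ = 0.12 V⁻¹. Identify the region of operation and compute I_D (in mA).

Saturation; I_D = 3.96 mA

V_GS = V_G − V_S = 3.23 − 0.719 = 2.51 V; V_DS = V_D − V_S = 2.73 − 0.719 = 2.01 V.
k_n = μ_nC_ox · (W/L) = 3.3 mA/V².
V_ov = V_GS − V_th = 2.51 − 1.12 = 1.39 V.
Since V_DS = 2.01 V ≥ V_ov = 1.39 V, the device is in saturation.
I_D = ½ k_n V_ov² (1 + λ V_DS) = 0.5 × 3.3 × 1.39² × (1 + 0.12 × 2.01) = 3.96 mA.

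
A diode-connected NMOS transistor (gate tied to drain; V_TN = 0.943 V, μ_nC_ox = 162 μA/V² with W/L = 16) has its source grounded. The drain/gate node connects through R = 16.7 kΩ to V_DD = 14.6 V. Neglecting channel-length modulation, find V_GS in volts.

V_GS = 1.71 V

With gate tied to drain, V_GS = V_DS ≥ V_GS − V_TN, so the device is in saturation.
k_n = μ_nC_ox · (W/L) = 2.592 mA/V².
KCL at the drain: ½ k_n (V_GS − V_TN)² = (V_DD − V_GS)/R.
Let x = V_GS − 0.943. Then 21.6 x² + x − 13.66 = 0, giving x = 0.772 V (positive root), so V_GS = 1.71 V.
I_D = (V_DD − V_GS)/R = (14.6 − 1.71) / 16.7 = 0.772 mA.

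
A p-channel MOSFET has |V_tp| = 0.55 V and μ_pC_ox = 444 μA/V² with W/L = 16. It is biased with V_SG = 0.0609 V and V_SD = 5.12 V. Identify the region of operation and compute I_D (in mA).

V_SG = 0.0609 V < |V_tp| = 0.55 V, so the transistor is in cutoff.

Cutoff; I_D = 0 mA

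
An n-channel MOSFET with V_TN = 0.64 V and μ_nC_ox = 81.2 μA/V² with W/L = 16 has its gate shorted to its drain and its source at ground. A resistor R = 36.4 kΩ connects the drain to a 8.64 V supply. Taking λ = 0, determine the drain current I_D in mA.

I_D = 0.204 mA

With gate tied to drain, V_GS = V_DS ≥ V_GS − V_TN, so the device is in saturation.
k_n = μ_nC_ox · (W/L) = 1.299 mA/V².
KCL at the drain: ½ k_n (V_GS − V_TN)² = (V_DD − V_GS)/R.
Let x = V_GS − 0.64. Then 23.6 x² + x − 8 = 0, giving x = 0.561 V (positive root), so V_GS = 1.2 V.
I_D = (V_DD − V_GS)/R = (8.64 − 1.2) / 36.4 = 0.204 mA.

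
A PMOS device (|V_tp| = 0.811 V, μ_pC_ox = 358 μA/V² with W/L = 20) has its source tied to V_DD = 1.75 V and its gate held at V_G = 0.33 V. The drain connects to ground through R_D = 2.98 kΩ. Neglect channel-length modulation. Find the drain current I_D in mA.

V_SG = V_DD − V_G = 1.75 − 0.33 = 1.42 V, so V_ov = 1.42 − 0.811 = 0.609 V.
k_p = μ_pC_ox · (W/L) = 7.16 mA/V².
Assume saturation: I_D = ½ k_p V_ov² = 0.5 × 7.16 × 0.609² = 1.33 mA, giving V_SD = V_DD − I_D R_D = 1.75 − 1.33 × 2.98 = -2.21 V.
But -2.21 V < V_ov = 0.609 V, so the device is actually in triode.
In triode I_D = k_p[V_ov V_SD − ½ V_SD²] and I_D = (V_DD − V_SD)/R_D. Equating: 10.7 V_SD² − 13.99 V_SD + 1.75 = 0, giving V_SD = 0.14 V (the root below V_ov).
I_D = (1.75 − 0.14) / 2.98 = 0.54 mA.

I_D = 0.540 mA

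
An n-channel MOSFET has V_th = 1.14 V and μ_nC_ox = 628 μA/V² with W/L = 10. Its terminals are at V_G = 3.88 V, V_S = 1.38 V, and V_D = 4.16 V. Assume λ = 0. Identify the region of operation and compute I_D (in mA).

Saturation; I_D = 5.81 mA

V_GS = V_G − V_S = 3.88 − 1.38 = 2.5 V; V_DS = V_D − V_S = 4.16 − 1.38 = 2.78 V.
k_n = μ_nC_ox · (W/L) = 6.28 mA/V².
V_ov = V_GS − V_th = 2.5 − 1.14 = 1.36 V.
Since V_DS = 2.78 V ≥ V_ov = 1.36 V, the device is in saturation.
I_D = ½ k_n V_ov² = 0.5 × 6.28 × 1.36² = 5.81 mA.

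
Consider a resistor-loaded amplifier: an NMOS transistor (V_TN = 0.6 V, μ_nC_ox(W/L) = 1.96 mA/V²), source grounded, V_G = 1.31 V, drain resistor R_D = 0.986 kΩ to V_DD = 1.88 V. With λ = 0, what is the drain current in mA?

I_D = 0.494 mA

V_GS = V_G = 1.31 V, so V_ov = 1.31 − 0.6 = 0.71 V.
Assume saturation: I_D = ½ k_n V_ov² = 0.5 × 1.96 × 0.71² = 0.494 mA, giving V_DS = V_DD − I_D R_D = 1.88 − 0.494 × 0.986 = 1.39 V.
V_DS = 1.39 V ≥ V_ov = 0.71 V, confirming saturation.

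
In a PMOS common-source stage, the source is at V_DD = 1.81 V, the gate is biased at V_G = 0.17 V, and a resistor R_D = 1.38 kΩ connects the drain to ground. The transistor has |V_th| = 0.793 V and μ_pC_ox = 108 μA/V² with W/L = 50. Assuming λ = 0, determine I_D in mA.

V_SG = V_DD − V_G = 1.81 − 0.17 = 1.64 V, so V_ov = 1.64 − 0.793 = 0.847 V.
k_p = μ_pC_ox · (W/L) = 5.4 mA/V².
Assume saturation: I_D = ½ k_p V_ov² = 0.5 × 5.4 × 0.847² = 1.94 mA, giving V_SD = V_DD − I_D R_D = 1.81 − 1.94 × 1.38 = -0.863 V.
But -0.863 V < V_ov = 0.847 V, so the device is actually in triode.
In triode I_D = k_p[V_ov V_SD − ½ V_SD²] and I_D = (V_DD − V_SD)/R_D. Equating: 3.73 V_SD² − 7.312 V_SD + 1.81 = 0, giving V_SD = 0.291 V (the root below V_ov).
I_D = (1.81 − 0.291) / 1.38 = 1.1 mA.

I_D = 1.10 mA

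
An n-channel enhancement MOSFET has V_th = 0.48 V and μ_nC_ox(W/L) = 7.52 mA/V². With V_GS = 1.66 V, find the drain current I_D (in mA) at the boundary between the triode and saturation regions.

At the boundary V_DS = V_ov = V_GS − V_th = 1.66 − 0.48 = 1.18 V.
I_D = ½ k_n V_ov² = 0.5 × 7.52 × 1.18² = 5.24 mA.

I_D = 5.24 mA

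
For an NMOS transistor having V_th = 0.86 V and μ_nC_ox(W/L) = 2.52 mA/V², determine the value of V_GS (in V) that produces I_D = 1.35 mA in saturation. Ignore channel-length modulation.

In saturation I_D = ½ k_n (V_GS − V_th)², so V_GS − V_th = √(2 I_D / k_n) = √(2 × 1.35 / 2.52) = 1.04 V.
V_GS = 0.86 + 1.04 = 1.9 V.

V_GS = 1.90 V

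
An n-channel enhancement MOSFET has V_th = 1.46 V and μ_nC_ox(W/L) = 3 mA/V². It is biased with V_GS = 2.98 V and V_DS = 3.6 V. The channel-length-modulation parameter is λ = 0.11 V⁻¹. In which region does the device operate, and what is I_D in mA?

Saturation; I_D = 4.84 mA

V_ov = V_GS − V_th = 2.98 − 1.46 = 1.52 V.
Since V_DS = 3.6 V ≥ V_ov = 1.52 V, the device is in saturation.
I_D = ½ k_n V_ov² (1 + λ V_DS) = 0.5 × 3 × 1.52² × (1 + 0.11 × 3.6) = 4.84 mA.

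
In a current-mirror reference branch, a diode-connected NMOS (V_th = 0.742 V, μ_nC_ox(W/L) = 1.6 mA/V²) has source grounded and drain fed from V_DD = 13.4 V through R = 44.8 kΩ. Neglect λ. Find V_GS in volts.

With gate tied to drain, V_GS = V_DS ≥ V_GS − V_th, so the device is in saturation.
KCL at the drain: ½ k_n (V_GS − V_th)² = (V_DD − V_GS)/R.
Let x = V_GS − 0.742. Then 35.8 x² + x − 12.66 = 0, giving x = 0.581 V (positive root), so V_GS = 1.32 V.
I_D = (V_DD − V_GS)/R = (13.4 − 1.32) / 44.8 = 0.27 mA.

V_GS = 1.32 V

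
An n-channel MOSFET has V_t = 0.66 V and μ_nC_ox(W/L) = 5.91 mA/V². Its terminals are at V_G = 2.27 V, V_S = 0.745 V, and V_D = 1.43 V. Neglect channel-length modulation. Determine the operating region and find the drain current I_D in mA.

Triode; I_D = 2.12 mA

V_GS = V_G − V_S = 2.27 − 0.745 = 1.52 V; V_DS = V_D − V_S = 1.43 − 0.745 = 0.685 V.
V_ov = V_GS − V_t = 1.52 − 0.66 = 0.865 V.
Since V_DS = 0.685 V < V_ov = 0.865 V, the device is in the triode region.
I_D = k_n [V_ov · V_DS − ½ V_DS²] = 5.91 × [0.865 × 0.685 − 0.5 × 0.685²] = 2.12 mA.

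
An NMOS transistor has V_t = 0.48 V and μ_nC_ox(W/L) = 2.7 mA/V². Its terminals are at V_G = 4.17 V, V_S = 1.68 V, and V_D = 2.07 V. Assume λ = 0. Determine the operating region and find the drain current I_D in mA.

V_GS = V_G − V_S = 4.17 − 1.68 = 2.49 V; V_DS = V_D − V_S = 2.07 − 1.68 = 0.39 V.
V_ov = V_GS − V_t = 2.49 − 0.48 = 2.01 V.
Since V_DS = 0.39 V < V_ov = 2.01 V, the device is in the triode region.
I_D = k_n [V_ov · V_DS − ½ V_DS²] = 2.7 × [2.01 × 0.39 − 0.5 × 0.39²] = 1.91 mA.

Triode; I_D = 1.91 mA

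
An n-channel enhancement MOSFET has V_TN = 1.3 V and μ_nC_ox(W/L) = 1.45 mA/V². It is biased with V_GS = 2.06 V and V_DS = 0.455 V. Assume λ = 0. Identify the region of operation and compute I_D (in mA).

Triode; I_D = 0.351 mA

V_ov = V_GS − V_TN = 2.06 − 1.3 = 0.76 V.
Since V_DS = 0.455 V < V_ov = 0.76 V, the device is in the triode region.
I_D = k_n [V_ov · V_DS − ½ V_DS²] = 1.45 × [0.76 × 0.455 − 0.5 × 0.455²] = 0.351 mA.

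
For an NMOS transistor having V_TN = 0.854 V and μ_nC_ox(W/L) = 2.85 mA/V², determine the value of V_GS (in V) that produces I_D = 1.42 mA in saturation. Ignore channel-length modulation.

In saturation I_D = ½ k_n (V_GS − V_TN)², so V_GS − V_TN = √(2 I_D / k_n) = √(2 × 1.42 / 2.85) = 0.998 V.
V_GS = 0.854 + 0.998 = 1.85 V.

V_GS = 1.85 V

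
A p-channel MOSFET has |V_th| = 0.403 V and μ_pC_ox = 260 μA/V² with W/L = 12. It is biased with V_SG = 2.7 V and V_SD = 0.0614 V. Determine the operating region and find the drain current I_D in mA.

Triode; I_D = 0.434 mA

k_p = μ_pC_ox · (W/L) = 3.12 mA/V².
V_ov = V_SG − |V_th| = 2.7 − 0.403 = 2.3 V.
Since V_SD = 0.0614 V < V_ov = 2.3 V, the device is in the triode region.
I_D = k_p [V_ov · V_SD − ½ V_SD²] = 3.12 × [2.3 × 0.0614 − 0.5 × 0.0614²] = 0.434 mA.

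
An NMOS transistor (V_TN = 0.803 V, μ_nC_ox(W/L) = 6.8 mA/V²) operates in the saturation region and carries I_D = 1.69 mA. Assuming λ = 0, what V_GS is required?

V_GS = 1.51 V

In saturation I_D = ½ k_n (V_GS − V_TN)², so V_GS − V_TN = √(2 I_D / k_n) = √(2 × 1.69 / 6.8) = 0.705 V.
V_GS = 0.803 + 0.705 = 1.51 V.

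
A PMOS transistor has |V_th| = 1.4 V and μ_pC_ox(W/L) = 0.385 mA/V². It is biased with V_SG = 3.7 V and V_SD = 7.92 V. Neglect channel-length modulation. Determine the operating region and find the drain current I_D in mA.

V_ov = V_SG − |V_th| = 3.7 − 1.4 = 2.3 V.
Since V_SD = 7.92 V ≥ V_ov = 2.3 V, the device is in saturation.
I_D = ½ k_p V_ov² = 0.5 × 0.385 × 2.3² = 1.02 mA.

Saturation; I_D = 1.02 mA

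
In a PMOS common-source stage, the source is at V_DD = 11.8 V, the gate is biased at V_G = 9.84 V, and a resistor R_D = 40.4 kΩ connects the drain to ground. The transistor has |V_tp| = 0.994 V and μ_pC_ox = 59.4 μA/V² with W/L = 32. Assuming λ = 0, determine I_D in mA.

V_SG = V_DD − V_G = 11.8 − 9.84 = 1.96 V, so V_ov = 1.96 − 0.994 = 0.966 V.
k_p = μ_pC_ox · (W/L) = 1.901 mA/V².
Assume saturation: I_D = ½ k_p V_ov² = 0.5 × 1.901 × 0.966² = 0.887 mA, giving V_SD = V_DD − I_D R_D = 11.8 − 0.887 × 40.4 = -24 V.
But -24 V < V_ov = 0.966 V, so the device is actually in triode.
In triode I_D = k_p[V_ov V_SD − ½ V_SD²] and I_D = (V_DD − V_SD)/R_D. Equating: 38.4 V_SD² − 75.18 V_SD + 11.8 = 0, giving V_SD = 0.172 V (the root below V_ov).
I_D = (11.8 − 0.172) / 40.4 = 0.288 mA.

I_D = 0.288 mA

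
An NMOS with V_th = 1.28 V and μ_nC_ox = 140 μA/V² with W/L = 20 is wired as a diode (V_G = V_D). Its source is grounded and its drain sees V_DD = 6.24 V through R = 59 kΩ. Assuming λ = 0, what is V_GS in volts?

With gate tied to drain, V_GS = V_DS ≥ V_GS − V_th, so the device is in saturation.
k_n = μ_nC_ox · (W/L) = 2.8 mA/V².
KCL at the drain: ½ k_n (V_GS − V_th)² = (V_DD − V_GS)/R.
Let x = V_GS − 1.28. Then 82.6 x² + x − 4.96 = 0, giving x = 0.239 V (positive root), so V_GS = 1.52 V.
I_D = (V_DD − V_GS)/R = (6.24 − 1.52) / 59 = 0.08 mA.

V_GS = 1.52 V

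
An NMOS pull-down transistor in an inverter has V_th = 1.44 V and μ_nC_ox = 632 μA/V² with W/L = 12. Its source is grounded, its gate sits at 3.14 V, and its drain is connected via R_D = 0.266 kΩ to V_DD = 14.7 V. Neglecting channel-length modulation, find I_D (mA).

V_GS = V_G = 3.14 V, so V_ov = 3.14 − 1.44 = 1.7 V.
k_n = μ_nC_ox · (W/L) = 7.584 mA/V².
Assume saturation: I_D = ½ k_n V_ov² = 0.5 × 7.584 × 1.7² = 11 mA, giving V_DS = V_DD − I_D R_D = 14.7 − 11 × 0.266 = 11.8 V.
V_DS = 11.8 V ≥ V_ov = 1.7 V, confirming saturation.

I_D = 11.0 mA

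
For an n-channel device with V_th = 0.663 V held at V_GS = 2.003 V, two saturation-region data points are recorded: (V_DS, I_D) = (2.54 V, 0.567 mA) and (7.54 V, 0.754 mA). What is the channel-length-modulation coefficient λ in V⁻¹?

λ = 0.0792 V⁻¹

With V_GS fixed, I_D ∝ (1 + λ V_DS) in saturation, so I_D2/I_D1 = (1 + λ V_DS2)/(1 + λ V_DS1).
0.754/0.567 = 1.33 = (1 + 7.54 λ)/(1 + 2.54 λ).
Solving: λ (I_D1 V_DS2 − I_D2 V_DS1) = I_D2 − I_D1, so λ = (0.754 − 0.567) / (0.567 × 7.54 − 0.754 × 2.54) = 0.187 / 2.36 = 0.0792 V⁻¹.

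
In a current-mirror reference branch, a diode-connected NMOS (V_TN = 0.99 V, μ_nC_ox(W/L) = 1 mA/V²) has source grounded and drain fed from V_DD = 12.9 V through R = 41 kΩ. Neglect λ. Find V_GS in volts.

V_GS = 1.73 V

With gate tied to drain, V_GS = V_DS ≥ V_GS − V_TN, so the device is in saturation.
KCL at the drain: ½ k_n (V_GS − V_TN)² = (V_DD − V_GS)/R.
Let x = V_GS − 0.99. Then 20.5 x² + x − 11.91 = 0, giving x = 0.738 V (positive root), so V_GS = 1.73 V.
I_D = (V_DD − V_GS)/R = (12.9 − 1.73) / 41 = 0.272 mA.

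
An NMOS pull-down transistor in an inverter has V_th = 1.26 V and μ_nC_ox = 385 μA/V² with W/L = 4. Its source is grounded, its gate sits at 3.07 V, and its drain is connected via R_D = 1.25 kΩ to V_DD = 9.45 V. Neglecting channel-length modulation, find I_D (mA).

V_GS = V_G = 3.07 V, so V_ov = 3.07 − 1.26 = 1.81 V.
k_n = μ_nC_ox · (W/L) = 1.54 mA/V².
Assume saturation: I_D = ½ k_n V_ov² = 0.5 × 1.54 × 1.81² = 2.52 mA, giving V_DS = V_DD − I_D R_D = 9.45 − 2.52 × 1.25 = 6.3 V.
V_DS = 6.3 V ≥ V_ov = 1.81 V, confirming saturation.

I_D = 2.52 mA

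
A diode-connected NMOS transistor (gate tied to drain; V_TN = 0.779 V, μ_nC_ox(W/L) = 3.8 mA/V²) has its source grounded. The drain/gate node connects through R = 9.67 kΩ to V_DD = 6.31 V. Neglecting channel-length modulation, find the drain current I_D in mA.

With gate tied to drain, V_GS = V_DS ≥ V_GS − V_TN, so the device is in saturation.
KCL at the drain: ½ k_n (V_GS − V_TN)² = (V_DD − V_GS)/R.
Let x = V_GS − 0.779. Then 18.4 x² + x − 5.531 = 0, giving x = 0.522 V (positive root), so V_GS = 1.3 V.
I_D = (V_DD − V_GS)/R = (6.31 − 1.3) / 9.67 = 0.518 mA.

I_D = 0.518 mA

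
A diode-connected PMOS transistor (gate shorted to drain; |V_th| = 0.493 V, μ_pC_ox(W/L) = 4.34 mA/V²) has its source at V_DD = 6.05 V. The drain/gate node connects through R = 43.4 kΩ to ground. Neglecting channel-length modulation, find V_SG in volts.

V_SG = 0.731 V

With gate tied to drain, V_SG = V_SD ≥ V_SG − |V_th|, so the device is in saturation.
KCL at the drain: ½ k_p (V_SG − |V_th|)² = (V_DD − V_SG)/R.
Let x = V_SG − 0.493. Then 94.2 x² + x − 5.557 = 0, giving x = 0.238 V (positive root), so V_SG = 0.731 V.
I_D = (V_DD − V_SG)/R = (6.05 − 0.731) / 43.4 = 0.123 mA.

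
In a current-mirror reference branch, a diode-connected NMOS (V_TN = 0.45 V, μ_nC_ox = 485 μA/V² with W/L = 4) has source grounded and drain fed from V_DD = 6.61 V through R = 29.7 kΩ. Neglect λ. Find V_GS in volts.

V_GS = 0.895 V

With gate tied to drain, V_GS = V_DS ≥ V_GS − V_TN, so the device is in saturation.
k_n = μ_nC_ox · (W/L) = 1.94 mA/V².
KCL at the drain: ½ k_n (V_GS − V_TN)² = (V_DD − V_GS)/R.
Let x = V_GS − 0.45. Then 28.8 x² + x − 6.16 = 0, giving x = 0.445 V (positive root), so V_GS = 0.895 V.
I_D = (V_DD − V_GS)/R = (6.61 − 0.895) / 29.7 = 0.192 mA.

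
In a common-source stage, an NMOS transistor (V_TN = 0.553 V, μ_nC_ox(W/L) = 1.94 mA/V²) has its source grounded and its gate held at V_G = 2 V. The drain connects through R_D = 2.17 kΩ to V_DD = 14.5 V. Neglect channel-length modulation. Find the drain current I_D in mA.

V_GS = V_G = 2 V, so V_ov = 2 − 0.553 = 1.45 V.
Assume saturation: I_D = ½ k_n V_ov² = 0.5 × 1.94 × 1.45² = 2.03 mA, giving V_DS = V_DD − I_D R_D = 14.5 − 2.03 × 2.17 = 10.1 V.
V_DS = 10.1 V ≥ V_ov = 1.45 V, confirming saturation.

I_D = 2.03 mA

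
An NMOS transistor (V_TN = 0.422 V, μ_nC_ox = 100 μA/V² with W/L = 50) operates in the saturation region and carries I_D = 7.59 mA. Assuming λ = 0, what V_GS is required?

k_n = μ_nC_ox · (W/L) = 5 mA/V².
In saturation I_D = ½ k_n (V_GS − V_TN)², so V_GS − V_TN = √(2 I_D / k_n) = √(2 × 7.59 / 5) = 1.74 V.
V_GS = 0.422 + 1.74 = 2.16 V.

V_GS = 2.16 V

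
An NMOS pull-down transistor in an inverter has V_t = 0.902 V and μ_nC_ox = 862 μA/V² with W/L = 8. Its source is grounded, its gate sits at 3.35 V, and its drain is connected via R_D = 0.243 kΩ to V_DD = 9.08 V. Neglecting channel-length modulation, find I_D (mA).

I_D = 20.7 mA

V_GS = V_G = 3.35 V, so V_ov = 3.35 − 0.902 = 2.45 V.
k_n = μ_nC_ox · (W/L) = 6.896 mA/V².
Assume saturation: I_D = ½ k_n V_ov² = 0.5 × 6.896 × 2.45² = 20.7 mA, giving V_DS = V_DD − I_D R_D = 9.08 − 20.7 × 0.243 = 4.06 V.
V_DS = 4.06 V ≥ V_ov = 2.45 V, confirming saturation.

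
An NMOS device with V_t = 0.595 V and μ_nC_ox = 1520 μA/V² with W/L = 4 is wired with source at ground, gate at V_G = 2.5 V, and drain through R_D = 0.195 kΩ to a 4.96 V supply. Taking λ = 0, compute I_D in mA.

V_GS = V_G = 2.5 V, so V_ov = 2.5 − 0.595 = 1.91 V.
k_n = μ_nC_ox · (W/L) = 6.08 mA/V².
Assume saturation: I_D = ½ k_n V_ov² = 0.5 × 6.08 × 1.91² = 11 mA, giving V_DS = V_DD − I_D R_D = 4.96 − 11 × 0.195 = 2.81 V.
V_DS = 2.81 V ≥ V_ov = 1.91 V, confirming saturation.

I_D = 11.0 mA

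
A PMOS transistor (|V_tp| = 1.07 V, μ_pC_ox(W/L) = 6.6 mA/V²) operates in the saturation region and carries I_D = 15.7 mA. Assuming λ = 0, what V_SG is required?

V_SG = 3.25 V

In saturation I_D = ½ k_p (V_SG − |V_tp|)², so V_SG − |V_tp| = √(2 I_D / k_p) = √(2 × 15.7 / 6.6) = 2.18 V.
V_SG = 1.07 + 2.18 = 3.25 V.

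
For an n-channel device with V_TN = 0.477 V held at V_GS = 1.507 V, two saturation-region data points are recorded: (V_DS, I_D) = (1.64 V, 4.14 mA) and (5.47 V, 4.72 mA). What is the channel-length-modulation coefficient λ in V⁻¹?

λ = 0.0389 V⁻¹

With V_GS fixed, I_D ∝ (1 + λ V_DS) in saturation, so I_D2/I_D1 = (1 + λ V_DS2)/(1 + λ V_DS1).
4.72/4.14 = 1.14 = (1 + 5.47 λ)/(1 + 1.64 λ).
Solving: λ (I_D1 V_DS2 − I_D2 V_DS1) = I_D2 − I_D1, so λ = (4.72 − 4.14) / (4.14 × 5.47 − 4.72 × 1.64) = 0.58 / 14.9 = 0.0389 V⁻¹.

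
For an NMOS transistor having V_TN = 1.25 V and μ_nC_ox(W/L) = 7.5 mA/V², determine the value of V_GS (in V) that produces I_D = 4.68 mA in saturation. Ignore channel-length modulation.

V_GS = 2.37 V

In saturation I_D = ½ k_n (V_GS − V_TN)², so V_GS − V_TN = √(2 I_D / k_n) = √(2 × 4.68 / 7.5) = 1.12 V.
V_GS = 1.25 + 1.12 = 2.37 V.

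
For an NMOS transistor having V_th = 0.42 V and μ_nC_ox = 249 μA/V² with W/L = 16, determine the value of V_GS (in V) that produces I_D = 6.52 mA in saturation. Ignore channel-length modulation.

V_GS = 2.23 V

k_n = μ_nC_ox · (W/L) = 3.984 mA/V².
In saturation I_D = ½ k_n (V_GS − V_th)², so V_GS − V_th = √(2 I_D / k_n) = √(2 × 6.52 / 3.984) = 1.81 V.
V_GS = 0.42 + 1.81 = 2.23 V.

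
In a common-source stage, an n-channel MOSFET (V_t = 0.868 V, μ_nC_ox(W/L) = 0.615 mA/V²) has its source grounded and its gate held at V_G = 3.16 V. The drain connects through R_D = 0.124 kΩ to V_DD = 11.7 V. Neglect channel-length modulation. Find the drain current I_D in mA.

I_D = 1.62 mA

V_GS = V_G = 3.16 V, so V_ov = 3.16 − 0.868 = 2.29 V.
Assume saturation: I_D = ½ k_n V_ov² = 0.5 × 0.615 × 2.29² = 1.62 mA, giving V_DS = V_DD − I_D R_D = 11.7 − 1.62 × 0.124 = 11.5 V.
V_DS = 11.5 V ≥ V_ov = 2.29 V, confirming saturation.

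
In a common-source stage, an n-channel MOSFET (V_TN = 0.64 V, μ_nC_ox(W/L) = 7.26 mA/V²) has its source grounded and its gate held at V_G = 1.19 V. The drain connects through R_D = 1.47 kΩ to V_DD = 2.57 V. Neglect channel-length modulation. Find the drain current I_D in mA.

V_GS = V_G = 1.19 V, so V_ov = 1.19 − 0.64 = 0.55 V.
Assume saturation: I_D = ½ k_n V_ov² = 0.5 × 7.26 × 0.55² = 1.1 mA, giving V_DS = V_DD − I_D R_D = 2.57 − 1.1 × 1.47 = 0.956 V.
V_DS = 0.956 V ≥ V_ov = 0.55 V, confirming saturation.

I_D = 1.10 mA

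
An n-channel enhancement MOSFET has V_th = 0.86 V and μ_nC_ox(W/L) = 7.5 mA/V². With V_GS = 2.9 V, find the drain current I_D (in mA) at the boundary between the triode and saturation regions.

At the boundary V_DS = V_ov = V_GS − V_th = 2.9 − 0.86 = 2.04 V.
I_D = ½ k_n V_ov² = 0.5 × 7.5 × 2.04² = 15.6 mA.

I_D = 15.6 mA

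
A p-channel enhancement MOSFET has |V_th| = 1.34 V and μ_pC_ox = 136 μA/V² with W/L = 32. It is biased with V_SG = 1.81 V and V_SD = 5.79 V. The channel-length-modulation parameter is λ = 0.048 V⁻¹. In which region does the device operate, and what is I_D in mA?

Saturation; I_D = 0.614 mA

k_p = μ_pC_ox · (W/L) = 4.352 mA/V².
V_ov = V_SG − |V_th| = 1.81 − 1.34 = 0.47 V.
Since V_SD = 5.79 V ≥ V_ov = 0.47 V, the device is in saturation.
I_D = ½ k_p V_ov² (1 + λ V_SD) = 0.5 × 4.352 × 0.47² × (1 + 0.048 × 5.79) = 0.614 mA.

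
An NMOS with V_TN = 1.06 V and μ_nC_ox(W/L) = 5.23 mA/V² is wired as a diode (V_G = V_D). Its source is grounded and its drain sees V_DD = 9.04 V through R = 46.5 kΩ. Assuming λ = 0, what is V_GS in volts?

With gate tied to drain, V_GS = V_DS ≥ V_GS − V_TN, so the device is in saturation.
KCL at the drain: ½ k_n (V_GS − V_TN)² = (V_DD − V_GS)/R.
Let x = V_GS − 1.06. Then 122 x² + x − 7.98 = 0, giving x = 0.252 V (positive root), so V_GS = 1.31 V.
I_D = (V_DD − V_GS)/R = (9.04 − 1.31) / 46.5 = 0.166 mA.

V_GS = 1.31 V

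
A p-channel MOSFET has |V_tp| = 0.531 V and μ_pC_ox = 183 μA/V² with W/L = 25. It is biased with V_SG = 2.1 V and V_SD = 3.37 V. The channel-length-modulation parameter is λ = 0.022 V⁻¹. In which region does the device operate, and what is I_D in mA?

k_p = μ_pC_ox · (W/L) = 4.575 mA/V².
V_ov = V_SG − |V_tp| = 2.1 − 0.531 = 1.57 V.
Since V_SD = 3.37 V ≥ V_ov = 1.57 V, the device is in saturation.
I_D = ½ k_p V_ov² (1 + λ V_SD) = 0.5 × 4.575 × 1.57² × (1 + 0.022 × 3.37) = 6.05 mA.

Saturation; I_D = 6.05 mA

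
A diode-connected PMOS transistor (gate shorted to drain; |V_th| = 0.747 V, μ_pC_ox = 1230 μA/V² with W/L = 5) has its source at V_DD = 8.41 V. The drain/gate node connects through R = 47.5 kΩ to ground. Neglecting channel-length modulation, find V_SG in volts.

V_SG = 0.973 V

With gate tied to drain, V_SG = V_SD ≥ V_SG − |V_th|, so the device is in saturation.
k_p = μ_pC_ox · (W/L) = 6.15 mA/V².
KCL at the drain: ½ k_p (V_SG − |V_th|)² = (V_DD − V_SG)/R.
Let x = V_SG − 0.747. Then 146 x² + x − 7.663 = 0, giving x = 0.226 V (positive root), so V_SG = 0.973 V.
I_D = (V_DD − V_SG)/R = (8.41 − 0.973) / 47.5 = 0.157 mA.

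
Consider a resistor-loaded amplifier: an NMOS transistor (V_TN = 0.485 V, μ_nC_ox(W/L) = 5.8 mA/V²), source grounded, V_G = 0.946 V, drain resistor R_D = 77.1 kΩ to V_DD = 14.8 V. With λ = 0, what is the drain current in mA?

V_GS = V_G = 0.946 V, so V_ov = 0.946 − 0.485 = 0.461 V.
Assume saturation: I_D = ½ k_n V_ov² = 0.5 × 5.8 × 0.461² = 0.616 mA, giving V_DS = V_DD − I_D R_D = 14.8 − 0.616 × 77.1 = -32.7 V.
But -32.7 V < V_ov = 0.461 V, so the device is actually in triode.
In triode I_D = k_n[V_ov V_DS − ½ V_DS²] and I_D = (V_DD − V_DS)/R_D. Equating: 224 V_DS² − 207.1 V_DS + 14.8 = 0, giving V_DS = 0.078 V (the root below V_ov).
I_D = (14.8 − 0.078) / 77.1 = 0.191 mA.

I_D = 0.191 mA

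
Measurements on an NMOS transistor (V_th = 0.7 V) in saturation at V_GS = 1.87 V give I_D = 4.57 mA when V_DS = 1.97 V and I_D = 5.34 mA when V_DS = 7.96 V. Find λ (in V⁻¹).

With V_GS fixed, I_D ∝ (1 + λ V_DS) in saturation, so I_D2/I_D1 = (1 + λ V_DS2)/(1 + λ V_DS1).
5.34/4.57 = 1.168 = (1 + 7.96 λ)/(1 + 1.97 λ).
Solving: λ (I_D1 V_DS2 − I_D2 V_DS1) = I_D2 − I_D1, so λ = (5.34 − 4.57) / (4.57 × 7.96 − 5.34 × 1.97) = 0.77 / 25.9 = 0.0298 V⁻¹.

λ = 0.0298 V⁻¹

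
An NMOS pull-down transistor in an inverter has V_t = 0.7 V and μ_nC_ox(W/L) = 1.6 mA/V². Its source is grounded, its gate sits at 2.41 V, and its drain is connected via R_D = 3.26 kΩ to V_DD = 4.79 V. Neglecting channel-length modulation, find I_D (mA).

V_GS = V_G = 2.41 V, so V_ov = 2.41 − 0.7 = 1.71 V.
Assume saturation: I_D = ½ k_n V_ov² = 0.5 × 1.6 × 1.71² = 2.34 mA, giving V_DS = V_DD − I_D R_D = 4.79 − 2.34 × 3.26 = -2.84 V.
But -2.84 V < V_ov = 1.71 V, so the device is actually in triode.
In triode I_D = k_n[V_ov V_DS − ½ V_DS²] and I_D = (V_DD − V_DS)/R_D. Equating: 2.61 V_DS² − 9.919 V_DS + 4.79 = 0, giving V_DS = 0.568 V (the root below V_ov).
I_D = (4.79 − 0.568) / 3.26 = 1.3 mA.

I_D = 1.30 mA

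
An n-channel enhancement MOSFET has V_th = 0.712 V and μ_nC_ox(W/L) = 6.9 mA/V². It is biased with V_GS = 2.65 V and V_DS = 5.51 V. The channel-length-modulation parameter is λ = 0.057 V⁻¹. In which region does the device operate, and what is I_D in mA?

V_ov = V_GS − V_th = 2.65 − 0.712 = 1.94 V.
Since V_DS = 5.51 V ≥ V_ov = 1.94 V, the device is in saturation.
I_D = ½ k_n V_ov² (1 + λ V_DS) = 0.5 × 6.9 × 1.94² × (1 + 0.057 × 5.51) = 17 mA.

Saturation; I_D = 17.0 mA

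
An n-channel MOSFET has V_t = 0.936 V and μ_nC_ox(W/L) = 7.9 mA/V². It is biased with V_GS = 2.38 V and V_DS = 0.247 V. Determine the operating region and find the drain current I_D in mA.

Triode; I_D = 2.58 mA

V_ov = V_GS − V_t = 2.38 − 0.936 = 1.44 V.
Since V_DS = 0.247 V < V_ov = 1.44 V, the device is in the triode region.
I_D = k_n [V_ov · V_DS − ½ V_DS²] = 7.9 × [1.44 × 0.247 − 0.5 × 0.247²] = 2.58 mA.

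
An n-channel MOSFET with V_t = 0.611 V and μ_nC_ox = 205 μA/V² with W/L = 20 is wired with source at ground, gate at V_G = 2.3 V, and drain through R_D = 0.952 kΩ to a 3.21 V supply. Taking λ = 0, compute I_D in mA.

I_D = 2.86 mA

V_GS = V_G = 2.3 V, so V_ov = 2.3 − 0.611 = 1.69 V.
k_n = μ_nC_ox · (W/L) = 4.1 mA/V².
Assume saturation: I_D = ½ k_n V_ov² = 0.5 × 4.1 × 1.69² = 5.85 mA, giving V_DS = V_DD − I_D R_D = 3.21 − 5.85 × 0.952 = -2.36 V.
But -2.36 V < V_ov = 1.69 V, so the device is actually in triode.
In triode I_D = k_n[V_ov V_DS − ½ V_DS²] and I_D = (V_DD − V_DS)/R_D. Equating: 1.95 V_DS² − 7.593 V_DS + 3.21 = 0, giving V_DS = 0.483 V (the root below V_ov).
I_D = (3.21 − 0.483) / 0.952 = 2.86 mA.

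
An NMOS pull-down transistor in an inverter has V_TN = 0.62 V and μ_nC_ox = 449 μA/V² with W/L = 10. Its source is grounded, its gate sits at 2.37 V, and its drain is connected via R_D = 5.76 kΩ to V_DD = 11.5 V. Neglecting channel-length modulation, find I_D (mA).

I_D = 1.95 mA

V_GS = V_G = 2.37 V, so V_ov = 2.37 − 0.62 = 1.75 V.
k_n = μ_nC_ox · (W/L) = 4.49 mA/V².
Assume saturation: I_D = ½ k_n V_ov² = 0.5 × 4.49 × 1.75² = 6.88 mA, giving V_DS = V_DD − I_D R_D = 11.5 − 6.88 × 5.76 = -28.1 V.
But -28.1 V < V_ov = 1.75 V, so the device is actually in triode.
In triode I_D = k_n[V_ov V_DS − ½ V_DS²] and I_D = (V_DD − V_DS)/R_D. Equating: 12.9 V_DS² − 46.26 V_DS + 11.5 = 0, giving V_DS = 0.269 V (the root below V_ov).
I_D = (11.5 − 0.269) / 5.76 = 1.95 mA.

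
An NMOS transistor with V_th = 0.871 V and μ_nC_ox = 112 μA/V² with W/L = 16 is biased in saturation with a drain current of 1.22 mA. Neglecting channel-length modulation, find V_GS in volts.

V_GS = 2.04 V

k_n = μ_nC_ox · (W/L) = 1.792 mA/V².
In saturation I_D = ½ k_n (V_GS − V_th)², so V_GS − V_th = √(2 I_D / k_n) = √(2 × 1.22 / 1.792) = 1.17 V.
V_GS = 0.871 + 1.17 = 2.04 V.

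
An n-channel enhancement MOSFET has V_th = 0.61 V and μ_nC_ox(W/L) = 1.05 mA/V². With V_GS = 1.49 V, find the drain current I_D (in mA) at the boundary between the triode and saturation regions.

I_D = 0.407 mA

At the boundary V_DS = V_ov = V_GS − V_th = 1.49 − 0.61 = 0.88 V.
I_D = ½ k_n V_ov² = 0.5 × 1.05 × 0.88² = 0.407 mA.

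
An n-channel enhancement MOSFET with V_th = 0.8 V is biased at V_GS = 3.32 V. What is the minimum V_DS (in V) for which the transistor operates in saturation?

The boundary between triode and saturation is V_DS = V_GS − V_th = V_ov.
V_ov = 3.32 − 0.8 = 2.52 V.

V_DS,sat = 2.52 V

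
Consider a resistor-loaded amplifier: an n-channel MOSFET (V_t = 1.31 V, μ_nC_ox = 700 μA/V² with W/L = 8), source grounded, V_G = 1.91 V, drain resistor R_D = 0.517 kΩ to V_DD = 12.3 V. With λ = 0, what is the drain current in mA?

I_D = 1.01 mA

V_GS = V_G = 1.91 V, so V_ov = 1.91 − 1.31 = 0.6 V.
k_n = μ_nC_ox · (W/L) = 5.6 mA/V².
Assume saturation: I_D = ½ k_n V_ov² = 0.5 × 5.6 × 0.6² = 1.01 mA, giving V_DS = V_DD − I_D R_D = 12.3 − 1.01 × 0.517 = 11.8 V.
V_DS = 11.8 V ≥ V_ov = 0.6 V, confirming saturation.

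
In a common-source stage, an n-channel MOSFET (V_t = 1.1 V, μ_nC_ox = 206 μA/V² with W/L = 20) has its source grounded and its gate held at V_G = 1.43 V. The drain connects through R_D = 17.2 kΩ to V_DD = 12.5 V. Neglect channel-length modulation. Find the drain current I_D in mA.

I_D = 0.224 mA

V_GS = V_G = 1.43 V, so V_ov = 1.43 − 1.1 = 0.33 V.
k_n = μ_nC_ox · (W/L) = 4.12 mA/V².
Assume saturation: I_D = ½ k_n V_ov² = 0.5 × 4.12 × 0.33² = 0.224 mA, giving V_DS = V_DD − I_D R_D = 12.5 − 0.224 × 17.2 = 8.64 V.
V_DS = 8.64 V ≥ V_ov = 0.33 V, confirming saturation.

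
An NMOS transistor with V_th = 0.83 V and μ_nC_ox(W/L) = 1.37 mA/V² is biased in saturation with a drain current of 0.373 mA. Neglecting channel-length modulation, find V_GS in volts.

V_GS = 1.57 V

In saturation I_D = ½ k_n (V_GS − V_th)², so V_GS − V_th = √(2 I_D / k_n) = √(2 × 0.373 / 1.37) = 0.738 V.
V_GS = 0.83 + 0.738 = 1.57 V.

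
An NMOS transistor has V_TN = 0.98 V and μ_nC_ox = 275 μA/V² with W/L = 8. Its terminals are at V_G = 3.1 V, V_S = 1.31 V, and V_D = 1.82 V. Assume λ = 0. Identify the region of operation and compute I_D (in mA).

Triode; I_D = 0.623 mA

V_GS = V_G − V_S = 3.1 − 1.31 = 1.79 V; V_DS = V_D − V_S = 1.82 − 1.31 = 0.51 V.
k_n = μ_nC_ox · (W/L) = 2.2 mA/V².
V_ov = V_GS − V_TN = 1.79 − 0.98 = 0.81 V.
Since V_DS = 0.51 V < V_ov = 0.81 V, the device is in the triode region.
I_D = k_n [V_ov · V_DS − ½ V_DS²] = 2.2 × [0.81 × 0.51 − 0.5 × 0.51²] = 0.623 mA.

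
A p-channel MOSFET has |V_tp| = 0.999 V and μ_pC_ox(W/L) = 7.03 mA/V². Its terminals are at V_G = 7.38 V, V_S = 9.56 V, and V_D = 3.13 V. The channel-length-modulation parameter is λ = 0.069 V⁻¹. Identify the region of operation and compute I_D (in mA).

V_SG = V_S − V_G = 9.56 − 7.38 = 2.18 V; V_SD = V_S − V_D = 9.56 − 3.13 = 6.43 V.
V_ov = V_SG − |V_tp| = 2.18 − 0.999 = 1.18 V.
Since V_SD = 6.43 V ≥ V_ov = 1.18 V, the device is in saturation.
I_D = ½ k_p V_ov² (1 + λ V_SD) = 0.5 × 7.03 × 1.18² × (1 + 0.069 × 6.43) = 7.08 mA.

Saturation; I_D = 7.08 mA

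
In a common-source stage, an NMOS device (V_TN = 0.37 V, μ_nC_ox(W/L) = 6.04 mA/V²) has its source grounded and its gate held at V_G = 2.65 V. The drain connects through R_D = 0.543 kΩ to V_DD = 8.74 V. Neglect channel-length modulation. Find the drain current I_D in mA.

I_D = 13.5 mA

V_GS = V_G = 2.65 V, so V_ov = 2.65 − 0.37 = 2.28 V.
Assume saturation: I_D = ½ k_n V_ov² = 0.5 × 6.04 × 2.28² = 15.7 mA, giving V_DS = V_DD − I_D R_D = 8.74 − 15.7 × 0.543 = 0.215 V.
But 0.215 V < V_ov = 2.28 V, so the device is actually in triode.
In triode I_D = k_n[V_ov V_DS − ½ V_DS²] and I_D = (V_DD − V_DS)/R_D. Equating: 1.64 V_DS² − 8.478 V_DS + 8.74 = 0, giving V_DS = 1.42 V (the root below V_ov).
I_D = (8.74 − 1.42) / 0.543 = 13.5 mA.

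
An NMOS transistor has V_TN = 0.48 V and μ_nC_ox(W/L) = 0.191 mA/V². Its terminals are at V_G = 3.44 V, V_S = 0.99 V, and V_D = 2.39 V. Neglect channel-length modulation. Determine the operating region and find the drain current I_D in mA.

V_GS = V_G − V_S = 3.44 − 0.99 = 2.45 V; V_DS = V_D − V_S = 2.39 − 0.99 = 1.4 V.
V_ov = V_GS − V_TN = 2.45 − 0.48 = 1.97 V.
Since V_DS = 1.4 V < V_ov = 1.97 V, the device is in the triode region.
I_D = k_n [V_ov · V_DS − ½ V_DS²] = 0.191 × [1.97 × 1.4 − 0.5 × 1.4²] = 0.34 mA.

Triode; I_D = 0.340 mA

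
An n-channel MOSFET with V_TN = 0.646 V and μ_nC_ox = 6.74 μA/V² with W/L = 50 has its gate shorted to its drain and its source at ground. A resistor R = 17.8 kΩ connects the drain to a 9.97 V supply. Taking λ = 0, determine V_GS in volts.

With gate tied to drain, V_GS = V_DS ≥ V_GS − V_TN, so the device is in saturation.
k_n = μ_nC_ox · (W/L) = 0.337 mA/V².
KCL at the drain: ½ k_n (V_GS − V_TN)² = (V_DD − V_GS)/R.
Let x = V_GS − 0.646. Then 3 x² + x − 9.324 = 0, giving x = 1.6 V (positive root), so V_GS = 2.25 V.
I_D = (V_DD − V_GS)/R = (9.97 − 2.25) / 17.8 = 0.434 mA.

V_GS = 2.25 V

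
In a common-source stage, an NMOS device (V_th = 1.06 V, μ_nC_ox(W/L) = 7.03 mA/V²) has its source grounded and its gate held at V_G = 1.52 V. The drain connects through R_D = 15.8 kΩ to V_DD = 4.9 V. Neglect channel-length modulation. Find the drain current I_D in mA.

V_GS = V_G = 1.52 V, so V_ov = 1.52 − 1.06 = 0.46 V.
Assume saturation: I_D = ½ k_n V_ov² = 0.5 × 7.03 × 0.46² = 0.744 mA, giving V_DS = V_DD − I_D R_D = 4.9 − 0.744 × 15.8 = -6.85 V.
But -6.85 V < V_ov = 0.46 V, so the device is actually in triode.
In triode I_D = k_n[V_ov V_DS − ½ V_DS²] and I_D = (V_DD − V_DS)/R_D. Equating: 55.5 V_DS² − 52.09 V_DS + 4.9 = 0, giving V_DS = 0.106 V (the root below V_ov).
I_D = (4.9 − 0.106) / 15.8 = 0.303 mA.

I_D = 0.303 mA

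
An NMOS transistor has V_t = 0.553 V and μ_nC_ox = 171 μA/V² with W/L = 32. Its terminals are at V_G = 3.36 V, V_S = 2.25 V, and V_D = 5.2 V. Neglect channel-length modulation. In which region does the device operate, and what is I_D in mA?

V_GS = V_G − V_S = 3.36 − 2.25 = 1.11 V; V_DS = V_D − V_S = 5.2 − 2.25 = 2.95 V.
k_n = μ_nC_ox · (W/L) = 5.472 mA/V².
V_ov = V_GS − V_t = 1.11 − 0.553 = 0.557 V.
Since V_DS = 2.95 V ≥ V_ov = 0.557 V, the device is in saturation.
I_D = ½ k_n V_ov² = 0.5 × 5.472 × 0.557² = 0.849 mA.

Saturation; I_D = 0.849 mA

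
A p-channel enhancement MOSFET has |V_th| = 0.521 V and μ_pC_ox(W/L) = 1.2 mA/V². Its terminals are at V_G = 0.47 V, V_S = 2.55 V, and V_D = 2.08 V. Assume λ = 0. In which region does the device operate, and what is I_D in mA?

Triode; I_D = 0.747 mA

V_SG = V_S − V_G = 2.55 − 0.47 = 2.08 V; V_SD = V_S − V_D = 2.55 − 2.08 = 0.47 V.
V_ov = V_SG − |V_th| = 2.08 − 0.521 = 1.56 V.
Since V_SD = 0.47 V < V_ov = 1.56 V, the device is in the triode region.
I_D = k_p [V_ov · V_SD − ½ V_SD²] = 1.2 × [1.56 × 0.47 − 0.5 × 0.47²] = 0.747 mA.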